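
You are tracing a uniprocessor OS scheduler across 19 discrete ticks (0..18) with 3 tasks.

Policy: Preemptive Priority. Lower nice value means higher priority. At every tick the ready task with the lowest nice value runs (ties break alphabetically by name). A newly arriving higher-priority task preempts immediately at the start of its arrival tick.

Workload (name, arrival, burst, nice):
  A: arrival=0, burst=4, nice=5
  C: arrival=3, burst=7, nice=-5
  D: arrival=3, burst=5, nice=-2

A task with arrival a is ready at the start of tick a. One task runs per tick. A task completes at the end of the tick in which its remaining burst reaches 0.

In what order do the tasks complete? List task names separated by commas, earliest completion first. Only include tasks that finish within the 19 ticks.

completion order = C, D, A

t=0: ready={A} → run A
t=1: ready={A} → run A
t=2: ready={A} → run A
t=3: ready={A,C,D} → run C
t=4: ready={A,C,D} → run C
t=5: ready={A,C,D} → run C
t=6: ready={A,C,D} → run C
t=7: ready={A,C,D} → run C
t=8: ready={A,C,D} → run C
t=9: ready={A,C,D} → run C
t=10: ready={A,D} → run D
t=11: ready={A,D} → run D
t=12: ready={A,D} → run D
t=13: ready={A,D} → run D
t=14: ready={A,D} → run D
t=15: ready={A} → run A
t=16: (idle)
t=17: (idle)
t=18: (idle)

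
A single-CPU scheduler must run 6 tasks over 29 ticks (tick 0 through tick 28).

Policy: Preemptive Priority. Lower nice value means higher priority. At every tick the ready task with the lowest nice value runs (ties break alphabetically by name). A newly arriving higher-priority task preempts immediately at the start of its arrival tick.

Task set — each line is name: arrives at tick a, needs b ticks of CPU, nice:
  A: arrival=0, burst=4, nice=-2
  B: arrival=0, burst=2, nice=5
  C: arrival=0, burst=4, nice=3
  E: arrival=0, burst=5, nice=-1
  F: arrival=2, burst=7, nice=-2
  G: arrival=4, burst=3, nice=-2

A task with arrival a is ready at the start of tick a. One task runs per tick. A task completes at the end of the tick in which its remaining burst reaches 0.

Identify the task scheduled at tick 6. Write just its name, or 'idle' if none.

t=0: ready={A,B,C,E} → run A
t=1: ready={A,B,C,E} → run A
t=2: ready={A,B,C,E,F} → run A
t=3: ready={A,B,C,E,F} → run A
t=4: ready={B,C,E,F,G} → run F
t=5: ready={B,C,E,F,G} → run F
t=6: ready={B,C,E,F,G} → run F
t=7: ready={B,C,E,F,G} → run F
t=8: ready={B,C,E,F,G} → run F
t=9: ready={B,C,E,F,G} → run F
t=10: ready={B,C,E,F,G} → run F
t=11: ready={B,C,E,G} → run G
t=12: ready={B,C,E,G} → run G
t=13: ready={B,C,E,G} → run G
t=14: ready={B,C,E} → run E
t=15: ready={B,C,E} → run E
t=16: ready={B,C,E} → run E
t=17: ready={B,C,E} → run E
t=18: ready={B,C,E} → run E
t=19: ready={B,C} → run C
t=20: ready={B,C} → run C
t=21: ready={B,C} → run C
t=22: ready={B,C} → run C
t=23: ready={B} → run B
t=24: ready={B} → run B
t=25: (idle)
t=26: (idle)
t=27: (idle)
t=28: (idle)

running at tick 6 = F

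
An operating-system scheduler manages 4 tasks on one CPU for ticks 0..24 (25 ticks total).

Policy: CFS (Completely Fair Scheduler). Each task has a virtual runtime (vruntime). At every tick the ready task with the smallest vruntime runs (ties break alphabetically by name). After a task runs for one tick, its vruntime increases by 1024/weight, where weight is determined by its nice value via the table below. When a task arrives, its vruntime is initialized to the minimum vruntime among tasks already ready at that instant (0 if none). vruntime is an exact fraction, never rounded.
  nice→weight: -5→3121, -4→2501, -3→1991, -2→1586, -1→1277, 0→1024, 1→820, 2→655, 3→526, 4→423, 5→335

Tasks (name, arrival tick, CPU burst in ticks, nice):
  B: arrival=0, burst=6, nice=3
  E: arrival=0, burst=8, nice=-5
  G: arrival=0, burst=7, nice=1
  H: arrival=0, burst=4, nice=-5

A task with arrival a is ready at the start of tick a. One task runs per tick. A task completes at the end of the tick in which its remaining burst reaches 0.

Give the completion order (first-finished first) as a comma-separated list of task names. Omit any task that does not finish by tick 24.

t=0: vr[B=0 E=0 G=0 H=0] → run B
t=1: vr[B=512/263 E=0 G=0 H=0] → run E
t=2: vr[B=512/263 E=1024/3121 G=0 H=0] → run G
t=3: vr[B=512/263 E=1024/3121 G=256/205 H=0] → run H
t=4: vr[B=512/263 E=1024/3121 G=256/205 H=1024/3121] → run E
t=5: vr[B=512/263 E=2048/3121 G=256/205 H=1024/3121] → run H
t=6: vr[B=512/263 E=2048/3121 G=256/205 H=2048/3121] → run E
t=7: vr[B=512/263 E=3072/3121 G=256/205 H=2048/3121] → run H
t=8: vr[B=512/263 E=3072/3121 G=256/205 H=3072/3121] → run E
t=9: vr[B=512/263 E=4096/3121 G=256/205 H=3072/3121] → run H
t=10: vr[B=512/263 E=4096/3121 G=256/205] → run G
t=11: vr[B=512/263 E=4096/3121 G=512/205] → run E
t=12: vr[B=512/263 E=5120/3121 G=512/205] → run E
t=13: vr[B=512/263 E=6144/3121 G=512/205] → run B
t=14: vr[B=1024/263 E=6144/3121 G=512/205] → run E
t=15: vr[B=1024/263 E=7168/3121 G=512/205] → run E
t=16: vr[B=1024/263 G=512/205] → run G
t=17: vr[B=1024/263 G=768/205] → run G
t=18: vr[B=1024/263 G=1024/205] → run B
t=19: vr[B=1536/263 G=1024/205] → run G
t=20: vr[B=1536/263 G=256/41] → run B
t=21: vr[B=2048/263 G=256/41] → run G
t=22: vr[B=2048/263 G=1536/205] → run G
t=23: vr[B=2048/263] → run B
t=24: vr[B=2560/263] → run B

completion order = H, E, G, B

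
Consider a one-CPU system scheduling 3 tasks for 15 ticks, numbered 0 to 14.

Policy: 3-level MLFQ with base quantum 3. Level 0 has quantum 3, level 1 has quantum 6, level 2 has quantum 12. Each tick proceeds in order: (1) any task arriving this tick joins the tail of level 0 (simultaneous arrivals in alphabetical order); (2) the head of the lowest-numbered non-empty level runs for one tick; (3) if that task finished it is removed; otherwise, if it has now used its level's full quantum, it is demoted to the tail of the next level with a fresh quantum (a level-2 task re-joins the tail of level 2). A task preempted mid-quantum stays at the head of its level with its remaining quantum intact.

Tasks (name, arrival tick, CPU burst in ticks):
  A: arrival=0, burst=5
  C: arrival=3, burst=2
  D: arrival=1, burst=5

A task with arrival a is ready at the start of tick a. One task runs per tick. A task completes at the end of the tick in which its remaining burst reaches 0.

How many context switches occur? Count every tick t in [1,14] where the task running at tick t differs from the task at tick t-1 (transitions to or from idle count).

t=0: L0/L1/L2 = A/-/- → run A
t=1: L0/L1/L2 = AD/-/- → run A
t=2: L0/L1/L2 = AD/-/- → run A
t=3: L0/L1/L2 = DC/A/- → run D
t=4: L0/L1/L2 = DC/A/- → run D
t=5: L0/L1/L2 = DC/A/- → run D
t=6: L0/L1/L2 = C/AD/- → run C
t=7: L0/L1/L2 = C/AD/- → run C
t=8: L0/L1/L2 = -/AD/- → run A
t=9: L0/L1/L2 = -/AD/- → run A
t=10: L0/L1/L2 = -/D/- → run D
t=11: L0/L1/L2 = -/D/- → run D
t=12: (idle)
t=13: (idle)
t=14: (idle)

context switches = 5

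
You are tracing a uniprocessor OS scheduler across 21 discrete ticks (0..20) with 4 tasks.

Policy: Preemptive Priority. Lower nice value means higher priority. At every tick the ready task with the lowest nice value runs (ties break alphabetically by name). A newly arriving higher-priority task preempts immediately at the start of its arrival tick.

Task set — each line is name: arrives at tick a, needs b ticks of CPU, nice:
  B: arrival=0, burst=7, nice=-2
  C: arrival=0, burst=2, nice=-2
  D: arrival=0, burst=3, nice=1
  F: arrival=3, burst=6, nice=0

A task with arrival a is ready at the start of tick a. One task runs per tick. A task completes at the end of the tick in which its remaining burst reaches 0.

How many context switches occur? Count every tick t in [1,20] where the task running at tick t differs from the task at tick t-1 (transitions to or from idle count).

context switches = 4

t=0: ready={B,C,D} → run B
t=1: ready={B,C,D} → run B
t=2: ready={B,C,D} → run B
t=3: ready={B,C,D,F} → run B
t=4: ready={B,C,D,F} → run B
t=5: ready={B,C,D,F} → run B
t=6: ready={B,C,D,F} → run B
t=7: ready={C,D,F} → run C
t=8: ready={C,D,F} → run C
t=9: ready={D,F} → run F
t=10: ready={D,F} → run F
t=11: ready={D,F} → run F
t=12: ready={D,F} → run F
t=13: ready={D,F} → run F
t=14: ready={D,F} → run F
t=15: ready={D} → run D
t=16: ready={D} → run D
t=17: ready={D} → run D
t=18: (idle)
t=19: (idle)
t=20: (idle)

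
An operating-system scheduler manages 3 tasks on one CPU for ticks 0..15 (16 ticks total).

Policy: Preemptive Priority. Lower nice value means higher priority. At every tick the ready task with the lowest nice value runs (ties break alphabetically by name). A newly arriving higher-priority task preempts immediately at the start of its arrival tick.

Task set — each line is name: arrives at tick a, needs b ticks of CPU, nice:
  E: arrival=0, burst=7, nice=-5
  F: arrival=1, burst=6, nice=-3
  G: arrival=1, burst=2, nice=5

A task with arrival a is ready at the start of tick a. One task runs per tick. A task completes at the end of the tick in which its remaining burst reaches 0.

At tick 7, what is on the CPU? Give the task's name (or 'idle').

t=0: ready={E} → run E
t=1: ready={E,F,G} → run E
t=2: ready={E,F,G} → run E
t=3: ready={E,F,G} → run E
t=4: ready={E,F,G} → run E
t=5: ready={E,F,G} → run E
t=6: ready={E,F,G} → run E
t=7: ready={F,G} → run F
t=8: ready={F,G} → run F
t=9: ready={F,G} → run F
t=10: ready={F,G} → run F
t=11: ready={F,G} → run F
t=12: ready={F,G} → run F
t=13: ready={G} → run G
t=14: ready={G} → run G
t=15: (idle)

running at tick 7 = F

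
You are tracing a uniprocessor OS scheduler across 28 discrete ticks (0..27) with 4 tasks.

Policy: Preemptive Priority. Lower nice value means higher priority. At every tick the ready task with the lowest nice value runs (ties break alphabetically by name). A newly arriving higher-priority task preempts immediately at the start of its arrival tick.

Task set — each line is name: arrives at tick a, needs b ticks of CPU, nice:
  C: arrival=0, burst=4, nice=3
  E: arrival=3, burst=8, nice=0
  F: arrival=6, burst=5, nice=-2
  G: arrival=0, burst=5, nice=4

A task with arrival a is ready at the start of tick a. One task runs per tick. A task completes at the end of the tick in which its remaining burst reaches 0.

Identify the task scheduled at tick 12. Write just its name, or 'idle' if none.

running at tick 12 = E

t=0: ready={C,G} → run C
t=1: ready={C,G} → run C
t=2: ready={C,G} → run C
t=3: ready={C,E,G} → run E
t=4: ready={C,E,G} → run E
t=5: ready={C,E,G} → run E
t=6: ready={C,E,F,G} → run F
t=7: ready={C,E,F,G} → run F
t=8: ready={C,E,F,G} → run F
t=9: ready={C,E,F,G} → run F
t=10: ready={C,E,F,G} → run F
t=11: ready={C,E,G} → run E
t=12: ready={C,E,G} → run E
t=13: ready={C,E,G} → run E
t=14: ready={C,E,G} → run E
t=15: ready={C,E,G} → run E
t=16: ready={C,G} → run C
t=17: ready={G} → run G
t=18: ready={G} → run G
t=19: ready={G} → run G
t=20: ready={G} → run G
t=21: ready={G} → run G
t=22: (idle)
t=23: (idle)
t=24: (idle)
t=25: (idle)
t=26: (idle)
t=27: (idle)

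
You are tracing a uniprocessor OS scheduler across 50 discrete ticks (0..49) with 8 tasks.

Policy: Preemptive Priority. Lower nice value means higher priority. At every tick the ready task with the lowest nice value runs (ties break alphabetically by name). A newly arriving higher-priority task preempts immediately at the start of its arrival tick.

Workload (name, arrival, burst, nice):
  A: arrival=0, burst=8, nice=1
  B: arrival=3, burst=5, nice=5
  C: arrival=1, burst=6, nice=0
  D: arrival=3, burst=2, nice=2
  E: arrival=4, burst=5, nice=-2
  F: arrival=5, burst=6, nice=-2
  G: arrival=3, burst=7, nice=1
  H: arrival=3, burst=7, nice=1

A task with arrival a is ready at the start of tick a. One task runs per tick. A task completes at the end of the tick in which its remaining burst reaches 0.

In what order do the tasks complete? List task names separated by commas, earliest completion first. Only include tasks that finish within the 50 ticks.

t=0: ready={A} → run A
t=1: ready={A,C} → run C
t=2: ready={A,C} → run C
t=3: ready={A,B,C,D,G,H} → run C
t=4: ready={A,B,C,D,E,G,H} → run E
t=5: ready={A,B,C,D,E,F,G,H} → run E
t=6: ready={A,B,C,D,E,F,G,H} → run E
t=7: ready={A,B,C,D,E,F,G,H} → run E
t=8: ready={A,B,C,D,E,F,G,H} → run E
t=9: ready={A,B,C,D,F,G,H} → run F
t=10: ready={A,B,C,D,F,G,H} → run F
t=11: ready={A,B,C,D,F,G,H} → run F
t=12: ready={A,B,C,D,F,G,H} → run F
t=13: ready={A,B,C,D,F,G,H} → run F
t=14: ready={A,B,C,D,F,G,H} → run F
t=15: ready={A,B,C,D,G,H} → run C
t=16: ready={A,B,C,D,G,H} → run C
t=17: ready={A,B,C,D,G,H} → run C
t=18: ready={A,B,D,G,H} → run A
t=19: ready={A,B,D,G,H} → run A
t=20: ready={A,B,D,G,H} → run A
t=21: ready={A,B,D,G,H} → run A
t=22: ready={A,B,D,G,H} → run A
t=23: ready={A,B,D,G,H} → run A
t=24: ready={A,B,D,G,H} → run A
t=25: ready={B,D,G,H} → run G
t=26: ready={B,D,G,H} → run G
t=27: ready={B,D,G,H} → run G
t=28: ready={B,D,G,H} → run G
t=29: ready={B,D,G,H} → run G
t=30: ready={B,D,G,H} → run G
t=31: ready={B,D,G,H} → run G
t=32: ready={B,D,H} → run H
t=33: ready={B,D,H} → run H
t=34: ready={B,D,H} → run H
t=35: ready={B,D,H} → run H
t=36: ready={B,D,H} → run H
t=37: ready={B,D,H} → run H
t=38: ready={B,D,H} → run H
t=39: ready={B,D} → run D
t=40: ready={B,D} → run D
t=41: ready={B} → run B
t=42: ready={B} → run B
t=43: ready={B} → run B
t=44: ready={B} → run B
t=45: ready={B} → run B
t=46: (idle)
t=47: (idle)
t=48: (idle)
t=49: (idle)

completion order = E, F, C, A, G, H, D, B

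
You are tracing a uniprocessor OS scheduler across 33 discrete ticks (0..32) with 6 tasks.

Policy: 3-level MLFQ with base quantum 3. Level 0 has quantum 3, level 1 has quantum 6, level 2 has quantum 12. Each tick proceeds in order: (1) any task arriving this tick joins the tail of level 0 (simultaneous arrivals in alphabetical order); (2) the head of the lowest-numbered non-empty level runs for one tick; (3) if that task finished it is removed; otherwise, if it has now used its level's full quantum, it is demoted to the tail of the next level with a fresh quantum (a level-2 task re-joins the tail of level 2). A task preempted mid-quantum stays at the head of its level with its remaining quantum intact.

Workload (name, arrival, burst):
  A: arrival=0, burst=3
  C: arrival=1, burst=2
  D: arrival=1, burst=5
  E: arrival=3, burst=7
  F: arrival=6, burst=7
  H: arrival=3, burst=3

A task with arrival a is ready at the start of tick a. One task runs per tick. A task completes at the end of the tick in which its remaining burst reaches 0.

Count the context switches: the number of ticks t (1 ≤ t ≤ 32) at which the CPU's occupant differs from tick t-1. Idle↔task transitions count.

context switches = 9

t=0: L0/L1/L2 = A/-/- → run A
t=1: L0/L1/L2 = ACD/-/- → run A
t=2: L0/L1/L2 = ACD/-/- → run A
t=3: L0/L1/L2 = CDEH/-/- → run C
t=4: L0/L1/L2 = CDEH/-/- → run C
t=5: L0/L1/L2 = DEH/-/- → run D
t=6: L0/L1/L2 = DEHF/-/- → run D
t=7: L0/L1/L2 = DEHF/-/- → run D
t=8: L0/L1/L2 = EHF/D/- → run E
t=9: L0/L1/L2 = EHF/D/- → run E
t=10: L0/L1/L2 = EHF/D/- → run E
t=11: L0/L1/L2 = HF/DE/- → run H
t=12: L0/L1/L2 = HF/DE/- → run H
t=13: L0/L1/L2 = HF/DE/- → run H
t=14: L0/L1/L2 = F/DE/- → run F
t=15: L0/L1/L2 = F/DE/- → run F
t=16: L0/L1/L2 = F/DE/- → run F
t=17: L0/L1/L2 = -/DEF/- → run D
t=18: L0/L1/L2 = -/DEF/- → run D
t=19: L0/L1/L2 = -/EF/- → run E
t=20: L0/L1/L2 = -/EF/- → run E
t=21: L0/L1/L2 = -/EF/- → run E
t=22: L0/L1/L2 = -/EF/- → run E
t=23: L0/L1/L2 = -/F/- → run F
t=24: L0/L1/L2 = -/F/- → run F
t=25: L0/L1/L2 = -/F/- → run F
t=26: L0/L1/L2 = -/F/- → run F
t=27: (idle)
t=28: (idle)
t=29: (idle)
t=30: (idle)
t=31: (idle)
t=32: (idle)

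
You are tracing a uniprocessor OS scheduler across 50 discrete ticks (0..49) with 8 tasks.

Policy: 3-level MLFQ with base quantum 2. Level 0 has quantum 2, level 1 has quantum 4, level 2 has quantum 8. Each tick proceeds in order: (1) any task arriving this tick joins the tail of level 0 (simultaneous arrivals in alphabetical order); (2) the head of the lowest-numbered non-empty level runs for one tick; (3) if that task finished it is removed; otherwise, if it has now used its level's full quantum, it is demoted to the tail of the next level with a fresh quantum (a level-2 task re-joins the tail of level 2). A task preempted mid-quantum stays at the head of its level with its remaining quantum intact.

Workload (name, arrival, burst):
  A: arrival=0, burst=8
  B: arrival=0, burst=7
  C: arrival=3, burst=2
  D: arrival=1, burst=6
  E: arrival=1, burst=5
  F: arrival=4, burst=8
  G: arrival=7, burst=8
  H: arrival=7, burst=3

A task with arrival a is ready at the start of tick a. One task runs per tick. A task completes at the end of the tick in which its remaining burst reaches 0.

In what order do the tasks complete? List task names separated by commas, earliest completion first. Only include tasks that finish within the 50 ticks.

t=0: L0/L1/L2 = AB/-/- → run A
t=1: L0/L1/L2 = ABDE/-/- → run A
t=2: L0/L1/L2 = BDE/A/- → run B
t=3: L0/L1/L2 = BDEC/A/- → run B
t=4: L0/L1/L2 = DECF/AB/- → run D
t=5: L0/L1/L2 = DECF/AB/- → run D
t=6: L0/L1/L2 = ECF/ABD/- → run E
t=7: L0/L1/L2 = ECFGH/ABD/- → run E
t=8: L0/L1/L2 = CFGH/ABDE/- → run C
t=9: L0/L1/L2 = CFGH/ABDE/- → run C
t=10: L0/L1/L2 = FGH/ABDE/- → run F
t=11: L0/L1/L2 = FGH/ABDE/- → run F
t=12: L0/L1/L2 = GH/ABDEF/- → run G
t=13: L0/L1/L2 = GH/ABDEF/- → run G
t=14: L0/L1/L2 = H/ABDEFG/- → run H
t=15: L0/L1/L2 = H/ABDEFG/- → run H
t=16: L0/L1/L2 = -/ABDEFGH/- → run A
t=17: L0/L1/L2 = -/ABDEFGH/- → run A
t=18: L0/L1/L2 = -/ABDEFGH/- → run A
t=19: L0/L1/L2 = -/ABDEFGH/- → run A
t=20: L0/L1/L2 = -/BDEFGH/A → run B
t=21: L0/L1/L2 = -/BDEFGH/A → run B
t=22: L0/L1/L2 = -/BDEFGH/A → run B
t=23: L0/L1/L2 = -/BDEFGH/A → run B
t=24: L0/L1/L2 = -/DEFGH/AB → run D
t=25: L0/L1/L2 = -/DEFGH/AB → run D
t=26: L0/L1/L2 = -/DEFGH/AB → run D
t=27: L0/L1/L2 = -/DEFGH/AB → run D
t=28: L0/L1/L2 = -/EFGH/AB → run E
t=29: L0/L1/L2 = -/EFGH/AB → run E
t=30: L0/L1/L2 = -/EFGH/AB → run E
t=31: L0/L1/L2 = -/FGH/AB → run F
t=32: L0/L1/L2 = -/FGH/AB → run F
t=33: L0/L1/L2 = -/FGH/AB → run F
t=34: L0/L1/L2 = -/FGH/AB → run F
t=35: L0/L1/L2 = -/GH/ABF → run G
t=36: L0/L1/L2 = -/GH/ABF → run G
t=37: L0/L1/L2 = -/GH/ABF → run G
t=38: L0/L1/L2 = -/GH/ABF → run G
t=39: L0/L1/L2 = -/H/ABFG → run H
t=40: L0/L1/L2 = -/-/ABFG → run A
t=41: L0/L1/L2 = -/-/ABFG → run A
t=42: L0/L1/L2 = -/-/BFG → run B
t=43: L0/L1/L2 = -/-/FG → run F
t=44: L0/L1/L2 = -/-/FG → run F
t=45: L0/L1/L2 = -/-/G → run G
t=46: L0/L1/L2 = -/-/G → run G
t=47: (idle)
t=48: (idle)
t=49: (idle)

completion order = C, D, E, H, A, B, F, G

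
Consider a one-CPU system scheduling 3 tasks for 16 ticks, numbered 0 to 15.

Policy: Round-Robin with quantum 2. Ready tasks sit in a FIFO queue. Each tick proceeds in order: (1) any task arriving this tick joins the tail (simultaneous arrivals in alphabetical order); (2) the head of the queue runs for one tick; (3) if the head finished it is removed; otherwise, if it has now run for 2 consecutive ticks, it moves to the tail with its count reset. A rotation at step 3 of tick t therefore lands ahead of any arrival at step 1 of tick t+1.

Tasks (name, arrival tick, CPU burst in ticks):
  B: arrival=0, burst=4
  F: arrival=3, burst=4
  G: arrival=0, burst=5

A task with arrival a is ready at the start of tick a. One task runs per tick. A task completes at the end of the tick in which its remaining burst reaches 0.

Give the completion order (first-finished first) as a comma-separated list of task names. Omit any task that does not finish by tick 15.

completion order = B, F, G

t=0: queue=[B,G] q_used=0 → run B
t=1: queue=[B,G] q_used=1 → run B
t=2: queue=[G,B] q_used=0 → run G
t=3: queue=[G,B,F] q_used=1 → run G
t=4: queue=[B,F,G] q_used=0 → run B
t=5: queue=[B,F,G] q_used=1 → run B
t=6: queue=[F,G] q_used=0 → run F
t=7: queue=[F,G] q_used=1 → run F
t=8: queue=[G,F] q_used=0 → run G
t=9: queue=[G,F] q_used=1 → run G
t=10: queue=[F,G] q_used=0 → run F
t=11: queue=[F,G] q_used=1 → run F
t=12: queue=[G] q_used=0 → run G
t=13: (idle)
t=14: (idle)
t=15: (idle)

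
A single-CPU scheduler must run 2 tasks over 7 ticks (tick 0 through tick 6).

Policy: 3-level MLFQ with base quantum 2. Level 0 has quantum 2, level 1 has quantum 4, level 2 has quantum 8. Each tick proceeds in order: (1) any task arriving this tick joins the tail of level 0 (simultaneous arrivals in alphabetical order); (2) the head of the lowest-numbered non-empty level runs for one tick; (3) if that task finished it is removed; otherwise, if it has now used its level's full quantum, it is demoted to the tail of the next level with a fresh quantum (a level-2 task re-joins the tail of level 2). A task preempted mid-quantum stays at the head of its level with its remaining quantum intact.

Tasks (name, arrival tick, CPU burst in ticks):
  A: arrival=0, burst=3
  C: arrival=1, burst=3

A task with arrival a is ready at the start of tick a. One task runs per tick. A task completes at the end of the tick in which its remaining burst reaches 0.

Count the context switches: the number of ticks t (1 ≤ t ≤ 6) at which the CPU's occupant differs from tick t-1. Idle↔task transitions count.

context switches = 4

t=0: L0/L1/L2 = A/-/- → run A
t=1: L0/L1/L2 = AC/-/- → run A
t=2: L0/L1/L2 = C/A/- → run C
t=3: L0/L1/L2 = C/A/- → run C
t=4: L0/L1/L2 = -/AC/- → run A
t=5: L0/L1/L2 = -/C/- → run C
t=6: (idle)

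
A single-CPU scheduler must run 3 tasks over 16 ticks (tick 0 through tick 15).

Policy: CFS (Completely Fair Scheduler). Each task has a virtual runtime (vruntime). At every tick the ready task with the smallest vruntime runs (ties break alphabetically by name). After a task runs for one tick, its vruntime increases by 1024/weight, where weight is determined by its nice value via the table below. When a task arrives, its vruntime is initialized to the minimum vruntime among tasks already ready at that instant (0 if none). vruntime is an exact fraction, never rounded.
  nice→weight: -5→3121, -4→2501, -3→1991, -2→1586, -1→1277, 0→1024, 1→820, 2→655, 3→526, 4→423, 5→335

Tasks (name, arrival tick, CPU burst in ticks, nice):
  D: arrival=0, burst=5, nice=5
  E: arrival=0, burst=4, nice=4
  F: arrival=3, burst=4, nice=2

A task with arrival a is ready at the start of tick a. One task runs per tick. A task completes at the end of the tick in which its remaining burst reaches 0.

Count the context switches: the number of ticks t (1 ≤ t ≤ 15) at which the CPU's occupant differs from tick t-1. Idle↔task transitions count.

context switches = 10

t=0: vr[D=0 E=0] → run D
t=1: vr[D=1024/335 E=0] → run E
t=2: vr[D=1024/335 E=1024/423] → run E
t=3: vr[D=1024/335 E=2048/423 F=1024/335] → run D
t=4: vr[D=2048/335 E=2048/423 F=1024/335] → run F
t=5: vr[D=2048/335 E=2048/423 F=202752/43885] → run F
t=6: vr[D=2048/335 E=2048/423 F=54272/8777] → run E
t=7: vr[D=2048/335 E=1024/141 F=54272/8777] → run D
t=8: vr[D=3072/335 E=1024/141 F=54272/8777] → run F
t=9: vr[D=3072/335 E=1024/141 F=339968/43885] → run E
t=10: vr[D=3072/335 F=339968/43885] → run F
t=11: vr[D=3072/335] → run D
t=12: vr[D=4096/335] → run D
t=13: (idle)
t=14: (idle)
t=15: (idle)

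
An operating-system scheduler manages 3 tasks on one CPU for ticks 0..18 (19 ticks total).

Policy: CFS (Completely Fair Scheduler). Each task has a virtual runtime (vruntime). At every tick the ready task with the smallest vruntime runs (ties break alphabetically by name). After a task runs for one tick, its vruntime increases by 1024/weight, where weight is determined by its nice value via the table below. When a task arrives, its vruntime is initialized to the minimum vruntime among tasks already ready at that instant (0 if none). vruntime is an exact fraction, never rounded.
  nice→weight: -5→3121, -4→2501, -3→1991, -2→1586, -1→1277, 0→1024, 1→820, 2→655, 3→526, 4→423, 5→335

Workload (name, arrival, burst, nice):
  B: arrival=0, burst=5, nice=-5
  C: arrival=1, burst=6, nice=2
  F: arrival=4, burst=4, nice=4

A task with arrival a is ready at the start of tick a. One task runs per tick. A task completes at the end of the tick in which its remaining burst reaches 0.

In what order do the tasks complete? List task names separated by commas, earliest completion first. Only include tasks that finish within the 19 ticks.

t=0: vr[B=0] → run B
t=1: vr[B=1024/3121 C=1024/3121] → run B
t=2: vr[B=2048/3121 C=1024/3121] → run C
t=3: vr[B=2048/3121 C=3866624/2044255] → run B
t=4: vr[B=3072/3121 C=3866624/2044255 F=3072/3121] → run B
t=5: vr[B=4096/3121 C=3866624/2044255 F=3072/3121] → run F
t=6: vr[B=4096/3121 C=3866624/2044255 F=4495360/1320183] → run B
t=7: vr[C=3866624/2044255 F=4495360/1320183] → run C
t=8: vr[C=7062528/2044255 F=4495360/1320183] → run F
t=9: vr[C=7062528/2044255 F=7691264/1320183] → run C
t=10: vr[C=10258432/2044255 F=7691264/1320183] → run C
t=11: vr[C=13454336/2044255 F=7691264/1320183] → run F
t=12: vr[C=13454336/2044255 F=3629056/440061] → run C
t=13: vr[C=3330048/408851 F=3629056/440061] → run C
t=14: vr[F=3629056/440061] → run F
t=15: (idle)
t=16: (idle)
t=17: (idle)
t=18: (idle)

completion order = B, C, F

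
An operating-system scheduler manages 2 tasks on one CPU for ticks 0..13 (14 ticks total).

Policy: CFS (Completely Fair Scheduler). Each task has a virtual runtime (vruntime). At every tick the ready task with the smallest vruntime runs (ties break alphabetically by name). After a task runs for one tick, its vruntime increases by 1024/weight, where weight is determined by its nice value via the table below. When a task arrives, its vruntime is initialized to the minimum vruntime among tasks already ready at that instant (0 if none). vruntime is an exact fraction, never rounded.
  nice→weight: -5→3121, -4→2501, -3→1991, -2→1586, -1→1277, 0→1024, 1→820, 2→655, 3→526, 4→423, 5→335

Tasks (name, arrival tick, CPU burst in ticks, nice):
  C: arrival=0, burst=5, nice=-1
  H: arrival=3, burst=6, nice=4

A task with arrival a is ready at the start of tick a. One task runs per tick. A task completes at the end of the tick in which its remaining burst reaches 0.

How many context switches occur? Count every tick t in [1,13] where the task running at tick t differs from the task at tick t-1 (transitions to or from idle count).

context switches = 4

t=0: vr[C=0] → run C
t=1: vr[C=1024/1277] → run C
t=2: vr[C=2048/1277] → run C
t=3: vr[C=3072/1277 H=3072/1277] → run C
t=4: vr[C=4096/1277 H=3072/1277] → run H
t=5: vr[C=4096/1277 H=2607104/540171] → run C
t=6: vr[H=2607104/540171] → run H
t=7: vr[H=3914752/540171] → run H
t=8: vr[H=1740800/180057] → run H
t=9: vr[H=6530048/540171] → run H
t=10: vr[H=7837696/540171] → run H
t=11: (idle)
t=12: (idle)
t=13: (idle)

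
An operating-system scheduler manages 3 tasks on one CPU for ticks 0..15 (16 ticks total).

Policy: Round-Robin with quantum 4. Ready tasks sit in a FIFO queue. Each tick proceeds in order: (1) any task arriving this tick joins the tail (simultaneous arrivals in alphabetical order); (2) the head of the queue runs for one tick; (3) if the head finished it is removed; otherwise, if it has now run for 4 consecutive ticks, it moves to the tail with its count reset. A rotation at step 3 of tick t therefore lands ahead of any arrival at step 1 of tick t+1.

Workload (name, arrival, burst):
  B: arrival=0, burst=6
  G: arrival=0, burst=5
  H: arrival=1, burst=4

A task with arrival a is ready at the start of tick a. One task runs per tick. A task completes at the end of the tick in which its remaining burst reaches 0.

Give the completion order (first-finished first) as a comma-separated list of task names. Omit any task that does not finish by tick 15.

t=0: queue=[B,G] q_used=0 → run B
t=1: queue=[B,G,H] q_used=1 → run B
t=2: queue=[B,G,H] q_used=2 → run B
t=3: queue=[B,G,H] q_used=3 → run B
t=4: queue=[G,H,B] q_used=0 → run G
t=5: queue=[G,H,B] q_used=1 → run G
t=6: queue=[G,H,B] q_used=2 → run G
t=7: queue=[G,H,B] q_used=3 → run G
t=8: queue=[H,B,G] q_used=0 → run H
t=9: queue=[H,B,G] q_used=1 → run H
t=10: queue=[H,B,G] q_used=2 → run H
t=11: queue=[H,B,G] q_used=3 → run H
t=12: queue=[B,G] q_used=0 → run B
t=13: queue=[B,G] q_used=1 → run B
t=14: queue=[G] q_used=0 → run G
t=15: (idle)

completion order = H, B, G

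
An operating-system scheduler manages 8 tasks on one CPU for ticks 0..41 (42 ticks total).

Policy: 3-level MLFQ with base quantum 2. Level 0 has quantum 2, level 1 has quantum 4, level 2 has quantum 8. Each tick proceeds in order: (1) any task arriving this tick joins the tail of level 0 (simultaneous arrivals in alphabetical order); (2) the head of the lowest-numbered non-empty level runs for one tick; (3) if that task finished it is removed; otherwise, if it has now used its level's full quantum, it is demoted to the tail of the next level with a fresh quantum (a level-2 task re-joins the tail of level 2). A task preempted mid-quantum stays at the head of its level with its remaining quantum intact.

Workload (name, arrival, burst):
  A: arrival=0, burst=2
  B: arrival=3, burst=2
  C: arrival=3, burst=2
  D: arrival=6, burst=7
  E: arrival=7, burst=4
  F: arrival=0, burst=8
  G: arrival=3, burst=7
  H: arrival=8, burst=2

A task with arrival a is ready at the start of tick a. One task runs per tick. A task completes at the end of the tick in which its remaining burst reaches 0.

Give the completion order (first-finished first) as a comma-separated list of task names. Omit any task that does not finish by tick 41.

t=0: L0/L1/L2 = AF/-/- → run A
t=1: L0/L1/L2 = AF/-/- → run A
t=2: L0/L1/L2 = F/-/- → run F
t=3: L0/L1/L2 = FBCG/-/- → run F
t=4: L0/L1/L2 = BCG/F/- → run B
t=5: L0/L1/L2 = BCG/F/- → run B
t=6: L0/L1/L2 = CGD/F/- → run C
t=7: L0/L1/L2 = CGDE/F/- → run C
t=8: L0/L1/L2 = GDEH/F/- → run G
t=9: L0/L1/L2 = GDEH/F/- → run G
t=10: L0/L1/L2 = DEH/FG/- → run D
t=11: L0/L1/L2 = DEH/FG/- → run D
t=12: L0/L1/L2 = EH/FGD/- → run E
t=13: L0/L1/L2 = EH/FGD/- → run E
t=14: L0/L1/L2 = H/FGDE/- → run H
t=15: L0/L1/L2 = H/FGDE/- → run H
t=16: L0/L1/L2 = -/FGDE/- → run F
t=17: L0/L1/L2 = -/FGDE/- → run F
t=18: L0/L1/L2 = -/FGDE/- → run F
t=19: L0/L1/L2 = -/FGDE/- → run F
t=20: L0/L1/L2 = -/GDE/F → run G
t=21: L0/L1/L2 = -/GDE/F → run G
t=22: L0/L1/L2 = -/GDE/F → run G
t=23: L0/L1/L2 = -/GDE/F → run G
t=24: L0/L1/L2 = -/DE/FG → run D
t=25: L0/L1/L2 = -/DE/FG → run D
t=26: L0/L1/L2 = -/DE/FG → run D
t=27: L0/L1/L2 = -/DE/FG → run D
t=28: L0/L1/L2 = -/E/FGD → run E
t=29: L0/L1/L2 = -/E/FGD → run E
t=30: L0/L1/L2 = -/-/FGD → run F
t=31: L0/L1/L2 = -/-/FGD → run F
t=32: L0/L1/L2 = -/-/GD → run G
t=33: L0/L1/L2 = -/-/D → run D
t=34: (idle)
t=35: (idle)
t=36: (idle)
t=37: (idle)
t=38: (idle)
t=39: (idle)
t=40: (idle)
t=41: (idle)

completion order = A, B, C, H, E, F, G, D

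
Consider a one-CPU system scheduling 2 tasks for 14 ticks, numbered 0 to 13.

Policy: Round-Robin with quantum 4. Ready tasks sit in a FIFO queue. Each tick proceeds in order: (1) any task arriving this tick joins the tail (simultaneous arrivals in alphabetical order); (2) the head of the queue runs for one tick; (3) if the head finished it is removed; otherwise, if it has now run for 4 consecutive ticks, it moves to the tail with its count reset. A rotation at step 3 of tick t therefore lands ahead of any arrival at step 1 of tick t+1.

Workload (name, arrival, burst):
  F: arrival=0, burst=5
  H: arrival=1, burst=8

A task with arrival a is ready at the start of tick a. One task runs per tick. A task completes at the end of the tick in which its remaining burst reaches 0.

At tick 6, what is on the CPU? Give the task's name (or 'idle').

t=0: queue=[F] q_used=0 → run F
t=1: queue=[F,H] q_used=1 → run F
t=2: queue=[F,H] q_used=2 → run F
t=3: queue=[F,H] q_used=3 → run F
t=4: queue=[H,F] q_used=0 → run H
t=5: queue=[H,F] q_used=1 → run H
t=6: queue=[H,F] q_used=2 → run H
t=7: queue=[H,F] q_used=3 → run H
t=8: queue=[F,H] q_used=0 → run F
t=9: queue=[H] q_used=0 → run H
t=10: queue=[H] q_used=1 → run H
t=11: queue=[H] q_used=2 → run H
t=12: queue=[H] q_used=3 → run H
t=13: (idle)

running at tick 6 = H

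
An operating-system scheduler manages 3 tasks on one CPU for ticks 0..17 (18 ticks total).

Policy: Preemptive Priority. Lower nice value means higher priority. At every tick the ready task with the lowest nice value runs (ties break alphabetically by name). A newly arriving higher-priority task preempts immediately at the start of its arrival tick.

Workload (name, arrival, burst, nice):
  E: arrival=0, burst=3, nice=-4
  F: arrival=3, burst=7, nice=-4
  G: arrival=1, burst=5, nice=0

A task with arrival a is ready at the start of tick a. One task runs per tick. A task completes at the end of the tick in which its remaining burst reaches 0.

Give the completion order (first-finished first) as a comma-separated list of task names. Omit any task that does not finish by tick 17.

completion order = E, F, G

t=0: ready={E} → run E
t=1: ready={E,G} → run E
t=2: ready={E,G} → run E
t=3: ready={F,G} → run F
t=4: ready={F,G} → run F
t=5: ready={F,G} → run F
t=6: ready={F,G} → run F
t=7: ready={F,G} → run F
t=8: ready={F,G} → run F
t=9: ready={F,G} → run F
t=10: ready={G} → run G
t=11: ready={G} → run G
t=12: ready={G} → run G
t=13: ready={G} → run G
t=14: ready={G} → run G
t=15: (idle)
t=16: (idle)
t=17: (idle)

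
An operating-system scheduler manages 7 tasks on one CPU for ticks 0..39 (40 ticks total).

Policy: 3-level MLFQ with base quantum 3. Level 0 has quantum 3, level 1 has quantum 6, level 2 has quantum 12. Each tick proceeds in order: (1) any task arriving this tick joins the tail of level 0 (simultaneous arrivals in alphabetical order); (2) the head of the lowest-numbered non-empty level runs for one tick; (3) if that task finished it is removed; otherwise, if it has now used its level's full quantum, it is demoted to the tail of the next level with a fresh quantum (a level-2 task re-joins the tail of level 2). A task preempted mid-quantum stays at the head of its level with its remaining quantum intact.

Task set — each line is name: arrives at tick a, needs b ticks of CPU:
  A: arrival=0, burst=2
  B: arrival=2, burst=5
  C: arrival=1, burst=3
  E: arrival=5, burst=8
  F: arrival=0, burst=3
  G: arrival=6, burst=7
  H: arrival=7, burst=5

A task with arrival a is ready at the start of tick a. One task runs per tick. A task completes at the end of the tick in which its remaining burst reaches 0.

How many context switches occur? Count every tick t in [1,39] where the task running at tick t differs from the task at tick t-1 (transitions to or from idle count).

context switches = 11

t=0: L0/L1/L2 = AF/-/- → run A
t=1: L0/L1/L2 = AFC/-/- → run A
t=2: L0/L1/L2 = FCB/-/- → run F
t=3: L0/L1/L2 = FCB/-/- → run F
t=4: L0/L1/L2 = FCB/-/- → run F
t=5: L0/L1/L2 = CBE/-/- → run C
t=6: L0/L1/L2 = CBEG/-/- → run C
t=7: L0/L1/L2 = CBEGH/-/- → run C
t=8: L0/L1/L2 = BEGH/-/- → run B
t=9: L0/L1/L2 = BEGH/-/- → run B
t=10: L0/L1/L2 = BEGH/-/- → run B
t=11: L0/L1/L2 = EGH/B/- → run E
t=12: L0/L1/L2 = EGH/B/- → run E
t=13: L0/L1/L2 = EGH/B/- → run E
t=14: L0/L1/L2 = GH/BE/- → run G
t=15: L0/L1/L2 = GH/BE/- → run G
t=16: L0/L1/L2 = GH/BE/- → run G
t=17: L0/L1/L2 = H/BEG/- → run H
t=18: L0/L1/L2 = H/BEG/- → run H
t=19: L0/L1/L2 = H/BEG/- → run H
t=20: L0/L1/L2 = -/BEGH/- → run B
t=21: L0/L1/L2 = -/BEGH/- → run B
t=22: L0/L1/L2 = -/EGH/- → run E
t=23: L0/L1/L2 = -/EGH/- → run E
t=24: L0/L1/L2 = -/EGH/- → run E
t=25: L0/L1/L2 = -/EGH/- → run E
t=26: L0/L1/L2 = -/EGH/- → run E
t=27: L0/L1/L2 = -/GH/- → run G
t=28: L0/L1/L2 = -/GH/- → run G
t=29: L0/L1/L2 = -/GH/- → run G
t=30: L0/L1/L2 = -/GH/- → run G
t=31: L0/L1/L2 = -/H/- → run H
t=32: L0/L1/L2 = -/H/- → run H
t=33: (idle)
t=34: (idle)
t=35: (idle)
t=36: (idle)
t=37: (idle)
t=38: (idle)
t=39: (idle)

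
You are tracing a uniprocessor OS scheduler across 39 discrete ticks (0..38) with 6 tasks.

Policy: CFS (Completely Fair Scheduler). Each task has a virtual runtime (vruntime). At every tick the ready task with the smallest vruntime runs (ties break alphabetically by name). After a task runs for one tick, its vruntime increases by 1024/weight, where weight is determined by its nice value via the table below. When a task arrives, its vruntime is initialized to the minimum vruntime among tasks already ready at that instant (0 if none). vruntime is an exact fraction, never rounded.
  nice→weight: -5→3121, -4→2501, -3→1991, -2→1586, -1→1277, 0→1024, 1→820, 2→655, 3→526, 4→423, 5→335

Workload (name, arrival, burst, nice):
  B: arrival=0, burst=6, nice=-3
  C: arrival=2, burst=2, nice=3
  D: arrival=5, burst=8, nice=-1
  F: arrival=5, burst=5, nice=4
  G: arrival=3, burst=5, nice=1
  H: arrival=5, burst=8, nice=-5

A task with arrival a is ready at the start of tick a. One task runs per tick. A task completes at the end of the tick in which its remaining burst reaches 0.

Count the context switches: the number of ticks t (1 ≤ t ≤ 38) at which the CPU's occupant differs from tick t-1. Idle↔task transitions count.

context switches = 29

t=0: vr[B=0] → run B
t=1: vr[B=1024/1991] → run B
t=2: vr[B=2048/1991 C=2048/1991] → run B
t=3: vr[B=3072/1991 C=2048/1991 G=2048/1991] → run C
t=4: vr[B=3072/1991 C=1558016/523633 G=2048/1991] → run G
t=5: vr[B=3072/1991 C=1558016/523633 D=3072/1991 F=3072/1991 G=929536/408155 H=3072/1991] → run B
t=6: vr[B=4096/1991 C=1558016/523633 D=3072/1991 F=3072/1991 G=929536/408155 H=3072/1991] → run D
t=7: vr[B=4096/1991 C=1558016/523633 D=5961728/2542507 F=3072/1991 G=929536/408155 H=3072/1991] → run F
t=8: vr[B=4096/1991 C=1558016/523633 D=5961728/2542507 F=3338240/842193 G=929536/408155 H=3072/1991] → run H
t=9: vr[B=4096/1991 C=1558016/523633 D=5961728/2542507 F=3338240/842193 G=929536/408155 H=11626496/6213911] → run H
t=10: vr[B=4096/1991 C=1558016/523633 D=5961728/2542507 F=3338240/842193 G=929536/408155 H=13665280/6213911] → run B
t=11: vr[B=5120/1991 C=1558016/523633 D=5961728/2542507 F=3338240/842193 G=929536/408155 H=13665280/6213911] → run H
t=12: vr[B=5120/1991 C=1558016/523633 D=5961728/2542507 F=3338240/842193 G=929536/408155 H=15704064/6213911] → run G
t=13: vr[B=5120/1991 C=1558016/523633 D=5961728/2542507 F=3338240/842193 G=1439232/408155 H=15704064/6213911] → run D
t=14: vr[B=5120/1991 C=1558016/523633 D=8000512/2542507 F=3338240/842193 G=1439232/408155 H=15704064/6213911] → run H
t=15: vr[B=5120/1991 C=1558016/523633 D=8000512/2542507 F=3338240/842193 G=1439232/408155 H=17742848/6213911] → run B
t=16: vr[C=1558016/523633 D=8000512/2542507 F=3338240/842193 G=1439232/408155 H=17742848/6213911] → run H
t=17: vr[C=1558016/523633 D=8000512/2542507 F=3338240/842193 G=1439232/408155 H=19781632/6213911] → run C
t=18: vr[D=8000512/2542507 F=3338240/842193 G=1439232/408155 H=19781632/6213911] → run D
t=19: vr[D=10039296/2542507 F=3338240/842193 G=1439232/408155 H=19781632/6213911] → run H
t=20: vr[D=10039296/2542507 F=3338240/842193 G=1439232/408155 H=21820416/6213911] → run H
t=21: vr[D=10039296/2542507 F=3338240/842193 G=1439232/408155 H=23859200/6213911] → run G
t=22: vr[D=10039296/2542507 F=3338240/842193 G=1948928/408155 H=23859200/6213911] → run H
t=23: vr[D=10039296/2542507 F=3338240/842193 G=1948928/408155] → run D
t=24: vr[D=12078080/2542507 F=3338240/842193 G=1948928/408155] → run F
t=25: vr[D=12078080/2542507 F=5377024/842193 G=1948928/408155] → run D
t=26: vr[D=14116864/2542507 F=5377024/842193 G=1948928/408155] → run G
t=27: vr[D=14116864/2542507 F=5377024/842193 G=2458624/408155] → run D
t=28: vr[D=16155648/2542507 F=5377024/842193 G=2458624/408155] → run G
t=29: vr[D=16155648/2542507 F=5377024/842193] → run D
t=30: vr[D=18194432/2542507 F=5377024/842193] → run F
t=31: vr[D=18194432/2542507 F=2471936/280731] → run D
t=32: vr[F=2471936/280731] → run F
t=33: vr[F=9454592/842193] → run F
t=34: (idle)
t=35: (idle)
t=36: (idle)
t=37: (idle)
t=38: (idle)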